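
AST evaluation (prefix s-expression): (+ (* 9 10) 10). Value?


Evaluate inner: (* 9 10) = 90
Evaluate root: (+ 90 10) = 100
Result: 100


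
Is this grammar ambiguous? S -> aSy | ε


balanced a^n…y^n: each string has a unique parse
Unambiguous


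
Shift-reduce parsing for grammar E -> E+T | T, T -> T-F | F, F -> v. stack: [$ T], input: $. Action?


lookahead ∉ {-} so T won't extend; reduce E -> T
Action: reduce (E -> T)


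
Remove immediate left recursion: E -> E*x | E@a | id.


Left-recursive alternatives: E*x, E@a; non-recursive: id
Introduce E': E -> idE', E' -> *xE' | @aE' | ε


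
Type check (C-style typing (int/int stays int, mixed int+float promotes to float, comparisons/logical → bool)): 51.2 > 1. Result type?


Operand types: float > int
Rule: comparison yields bool
Result type: bool


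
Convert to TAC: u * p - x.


Break into single-operator statements:
t1 = u * p
t2 = t1 - x


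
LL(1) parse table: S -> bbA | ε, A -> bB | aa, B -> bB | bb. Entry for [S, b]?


For [S, b]: 'b' ∈ FIRST(bbA)
Entry: S -> bbA


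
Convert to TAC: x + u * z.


Break into single-operator statements:
t1 = u * z
t2 = x + t1


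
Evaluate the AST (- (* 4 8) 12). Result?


Evaluate inner: (* 4 8) = 32
Evaluate root: (- 32 12) = 20
Result: 20


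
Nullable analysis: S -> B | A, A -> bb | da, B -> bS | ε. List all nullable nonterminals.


A nonterminal is nullable iff some alternative derives ε (directly, or every symbol in it is nullable)
Nullable: {B, S}


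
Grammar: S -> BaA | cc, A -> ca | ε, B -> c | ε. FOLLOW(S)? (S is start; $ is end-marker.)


$ ∈ FOLLOW(S). For each A -> αBβ: add FIRST(β)\{ε} to FOLLOW(B); if β nullable, add FOLLOW(A).
FOLLOW(S) = {$}


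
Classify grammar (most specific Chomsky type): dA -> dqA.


LHS has context (more than one symbol) and |LHS| ≤ |RHS|
Classification: Type 1 (Context-Sensitive)


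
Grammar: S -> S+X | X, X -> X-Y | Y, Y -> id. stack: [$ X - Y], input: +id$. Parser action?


handle 'X-Y' on top
Action: reduce (X -> X-Y)


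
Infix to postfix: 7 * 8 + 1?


Left to right (same or higher precedence on left)
Postfix: 7 8 * 1 +


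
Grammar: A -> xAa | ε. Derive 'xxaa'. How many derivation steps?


Derivation: A => xAa => xxAaa => xxaa
Steps: 3


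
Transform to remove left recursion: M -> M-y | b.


Left-recursive alternatives: M-y; non-recursive: b
Introduce M': M -> bM', M' -> -yM' | ε


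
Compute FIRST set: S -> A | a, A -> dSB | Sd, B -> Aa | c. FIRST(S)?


Per alternative of S: FIRST(A) = {a, d}; FIRST(a) = {a}
FIRST(S) = {a, d}


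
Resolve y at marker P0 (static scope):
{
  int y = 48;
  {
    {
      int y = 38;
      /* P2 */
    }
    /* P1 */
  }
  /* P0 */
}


y declared in the same block as P0
y = 48


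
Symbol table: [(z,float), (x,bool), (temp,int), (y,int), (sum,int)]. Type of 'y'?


Lookup 'y' → type int


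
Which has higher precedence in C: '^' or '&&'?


'^' is bitwise XOR (level 4); '&&' is logical AND (level 2)
Higher level binds tighter
'^' has higher precedence than '&&'


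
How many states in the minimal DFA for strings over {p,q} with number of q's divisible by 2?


Track (count of q) mod 2: states 0..1, accept at 0
Minimal DFA: 2 states


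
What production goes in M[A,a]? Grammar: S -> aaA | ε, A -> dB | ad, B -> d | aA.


For [A, a]: 'a' ∈ FIRST(ad)
Entry: A -> ad


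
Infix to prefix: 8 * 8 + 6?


left-to-right (same/higher precedence on left): tree is (+ (* 8 8) 6)
Prefix: + * 8 8 6


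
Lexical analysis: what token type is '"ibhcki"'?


Pattern: double-quoted sequence
Type: STRING_LITERAL


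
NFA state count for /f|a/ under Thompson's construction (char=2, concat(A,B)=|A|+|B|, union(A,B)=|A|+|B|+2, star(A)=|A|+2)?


Syntax tree has 2 char leaf(s), 1 union(s), 0 star(s)
chars contribute 2×2 = 4; each union adds +2; each star adds +2
Total: 4 + 2 + 0 = 6 states


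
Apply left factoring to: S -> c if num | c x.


Common prefix: 'c'
Factored: S -> c S', S' -> if num | x


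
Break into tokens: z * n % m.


Scan left to right, longest-match per lexeme
Tokens: ID(z), OP(*), ID(n), OP(%), ID(m)


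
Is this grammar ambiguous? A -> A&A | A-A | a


'a&a-a' has two parse trees (no precedence encoded between & and -)
Ambiguous


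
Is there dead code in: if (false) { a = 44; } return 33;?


condition is constant false, so the whole block is unreachable
Dead: 'if (false) { a = 44; }'


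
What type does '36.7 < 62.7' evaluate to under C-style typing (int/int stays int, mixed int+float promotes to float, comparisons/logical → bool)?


Operand types: float < float
Rule: comparison yields bool
Result type: bool


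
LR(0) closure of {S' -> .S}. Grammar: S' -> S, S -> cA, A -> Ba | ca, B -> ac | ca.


Start: S' -> .S
For each item with dot before a nonterminal B, add B -> .γ for every B-production
Closure: [S' -> .S, S -> .cA]


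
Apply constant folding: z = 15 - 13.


15 - 13 = 2 at compile time
Optimized: z = 2


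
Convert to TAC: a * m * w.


Break into single-operator statements:
t1 = a * m
t2 = t1 * w


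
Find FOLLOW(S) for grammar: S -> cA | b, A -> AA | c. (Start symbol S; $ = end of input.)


$ ∈ FOLLOW(S). For each A -> αBβ: add FIRST(β)\{ε} to FOLLOW(B); if β nullable, add FOLLOW(A).
FOLLOW(S) = {$}


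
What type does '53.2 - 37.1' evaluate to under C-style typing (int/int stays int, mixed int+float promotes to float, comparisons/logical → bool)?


Operand types: float - float
Rule: mixed int/float promotes to float; int/int stays int
Result type: float


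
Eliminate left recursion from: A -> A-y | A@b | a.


Left-recursive alternatives: A-y, A@b; non-recursive: a
Introduce A': A -> aA', A' -> -yA' | @bA' | ε


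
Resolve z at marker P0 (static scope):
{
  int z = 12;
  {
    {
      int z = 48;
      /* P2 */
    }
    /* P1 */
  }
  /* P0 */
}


z declared in the same block as P0
z = 12


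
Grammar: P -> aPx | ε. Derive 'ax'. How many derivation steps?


Derivation: P => aPx => ax
Steps: 2


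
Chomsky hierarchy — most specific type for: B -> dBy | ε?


Single nonterminal LHS, but d^n y^n is not regular
Classification: Type 2 (Context-Free)


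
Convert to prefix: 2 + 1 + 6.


left-to-right (same/higher precedence on left): tree is (+ (+ 2 1) 6)
Prefix: + + 2 1 6


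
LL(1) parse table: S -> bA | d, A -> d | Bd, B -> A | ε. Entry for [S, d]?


For [S, d]: 'd' ∈ FIRST(d)
Entry: S -> d


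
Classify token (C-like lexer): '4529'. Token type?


Pattern: digits only
Type: INTEGER_LITERAL


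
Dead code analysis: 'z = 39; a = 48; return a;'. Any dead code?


z is assigned but never read
Dead: 'z = 39'


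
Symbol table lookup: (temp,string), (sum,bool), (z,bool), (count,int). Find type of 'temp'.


Lookup 'temp' → type string


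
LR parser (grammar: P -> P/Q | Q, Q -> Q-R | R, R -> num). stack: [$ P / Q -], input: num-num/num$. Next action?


no handle; shift 'num'
Action: shift


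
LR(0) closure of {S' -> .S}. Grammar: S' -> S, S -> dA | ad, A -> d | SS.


Start: S' -> .S
For each item with dot before a nonterminal B, add B -> .γ for every B-production
Closure: [S' -> .S, S -> .dA, S -> .ad]


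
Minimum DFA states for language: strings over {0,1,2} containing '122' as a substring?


KMP-style automaton: 3 progress states + 1 absorbing accept = 4
Minimal DFA: 4 states


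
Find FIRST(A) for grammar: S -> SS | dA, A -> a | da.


Per alternative of A: FIRST(a) = {a}; FIRST(da) = {d}
FIRST(A) = {a, d}


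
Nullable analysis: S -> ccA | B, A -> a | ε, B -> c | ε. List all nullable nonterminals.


A nonterminal is nullable iff some alternative derives ε (directly, or every symbol in it is nullable)
Nullable: {A, B, S}


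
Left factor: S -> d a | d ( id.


Common prefix: 'd'
Factored: S -> d S', S' -> a | ( id


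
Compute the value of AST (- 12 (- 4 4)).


Evaluate inner: (- 4 4) = 0
Evaluate root: (- 12 0) = 12
Result: 12


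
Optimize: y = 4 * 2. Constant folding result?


4 * 2 = 8 at compile time
Optimized: y = 8


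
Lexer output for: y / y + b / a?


Scan left to right, longest-match per lexeme
Tokens: ID(y), OP(/), ID(y), OP(+), ID(b), OP(/), ID(a)


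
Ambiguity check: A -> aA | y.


right-linear, alternatives start with distinct terminals 'a' vs 'y': unique leftmost derivation
Unambiguous


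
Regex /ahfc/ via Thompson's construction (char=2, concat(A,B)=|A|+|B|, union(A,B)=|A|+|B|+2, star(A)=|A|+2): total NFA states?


Syntax tree has 4 char leaf(s), 0 union(s), 0 star(s)
chars contribute 4×2 = 8; each union adds +2; each star adds +2
Total: 8 + 0 + 0 = 8 states


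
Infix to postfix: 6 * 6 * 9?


Left to right (same or higher precedence on left)
Postfix: 6 6 * 9 *


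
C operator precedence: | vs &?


'&' is bitwise AND (level 5); '|' is bitwise OR (level 3)
Higher level binds tighter
'&' has higher precedence than '|'


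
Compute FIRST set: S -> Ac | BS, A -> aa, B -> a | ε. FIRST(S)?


Per alternative of S: FIRST(Ac) = {a}; FIRST(BS) = {a}
FIRST(S) = {a}


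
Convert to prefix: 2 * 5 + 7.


left-to-right (same/higher precedence on left): tree is (+ (* 2 5) 7)
Prefix: + * 2 5 7


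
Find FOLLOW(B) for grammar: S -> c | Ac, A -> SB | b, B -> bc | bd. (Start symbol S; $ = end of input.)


$ ∈ FOLLOW(S). For each A -> αBβ: add FIRST(β)\{ε} to FOLLOW(B); if β nullable, add FOLLOW(A).
FOLLOW(B) = {c}


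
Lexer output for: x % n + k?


Scan left to right, longest-match per lexeme
Tokens: ID(x), OP(%), ID(n), OP(+), ID(k)


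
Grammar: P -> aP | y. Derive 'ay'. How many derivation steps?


Derivation: P => aP => ay
Steps: 2


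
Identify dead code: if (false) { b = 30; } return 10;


condition is constant false, so the whole block is unreachable
Dead: 'if (false) { b = 30; }'


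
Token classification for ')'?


Pattern: delimiter/punctuation
Type: PUNCTUATION


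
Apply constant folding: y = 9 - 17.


9 - 17 = -8 at compile time
Optimized: y = -8


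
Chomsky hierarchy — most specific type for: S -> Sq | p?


Left-linear: every RHS is a terminal or one nonterminal followed by a terminal
Classification: Type 3 (Regular)


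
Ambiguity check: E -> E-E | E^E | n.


'n-n^n' has two parse trees (no precedence encoded between - and ^)
Ambiguous


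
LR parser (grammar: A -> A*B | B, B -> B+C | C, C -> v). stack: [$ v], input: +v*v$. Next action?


'v' on top is the handle for C -> v
Action: reduce (C -> v)


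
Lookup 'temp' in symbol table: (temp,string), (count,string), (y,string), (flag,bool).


Lookup 'temp' → type string


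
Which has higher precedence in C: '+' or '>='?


'+' is additive (level 9); '>=' is relational (level 7)
Higher level binds tighter
'+' has higher precedence than '>='


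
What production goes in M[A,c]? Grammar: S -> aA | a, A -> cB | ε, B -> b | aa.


For [A, c]: 'c' ∈ FIRST(cB)
Entry: A -> cB


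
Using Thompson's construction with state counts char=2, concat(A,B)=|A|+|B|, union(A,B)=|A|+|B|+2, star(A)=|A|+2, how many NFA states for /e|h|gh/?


Syntax tree has 4 char leaf(s), 2 union(s), 0 star(s)
chars contribute 4×2 = 8; each union adds +2; each star adds +2
Total: 8 + 4 + 0 = 12 states


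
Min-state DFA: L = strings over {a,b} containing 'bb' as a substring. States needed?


KMP-style automaton: 2 progress states + 1 absorbing accept = 3
Minimal DFA: 3 states


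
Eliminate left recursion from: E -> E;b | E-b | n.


Left-recursive alternatives: E;b, E-b; non-recursive: n
Introduce E': E -> nE', E' -> ;bE' | -bE' | ε


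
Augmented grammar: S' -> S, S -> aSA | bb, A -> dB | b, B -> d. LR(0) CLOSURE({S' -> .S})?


Start: S' -> .S
For each item with dot before a nonterminal B, add B -> .γ for every B-production
Closure: [S' -> .S, S -> .aSA, S -> .bb]


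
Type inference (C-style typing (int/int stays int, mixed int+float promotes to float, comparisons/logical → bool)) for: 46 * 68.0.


Operand types: int * float
Rule: mixed int/float promotes to float; int/int stays int
Result type: float


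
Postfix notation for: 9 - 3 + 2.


Left to right (same or higher precedence on left)
Postfix: 9 3 - 2 +


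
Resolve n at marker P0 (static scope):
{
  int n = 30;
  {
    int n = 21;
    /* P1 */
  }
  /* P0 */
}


n declared in the same block as P0
n = 30


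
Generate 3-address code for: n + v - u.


Break into single-operator statements:
t1 = n + v
t2 = t1 - u


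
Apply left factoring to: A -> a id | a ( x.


Common prefix: 'a'
Factored: A -> a A', A' -> id | ( x


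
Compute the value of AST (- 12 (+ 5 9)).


Evaluate inner: (+ 5 9) = 14
Evaluate root: (- 12 14) = -2
Result: -2


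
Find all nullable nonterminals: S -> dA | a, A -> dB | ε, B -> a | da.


A nonterminal is nullable iff some alternative derives ε (directly, or every symbol in it is nullable)
Nullable: {A}


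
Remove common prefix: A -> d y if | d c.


Common prefix: 'd'
Factored: A -> d A', A' -> y if | c


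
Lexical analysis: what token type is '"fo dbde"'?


Pattern: double-quoted sequence
Type: STRING_LITERAL


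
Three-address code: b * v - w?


Break into single-operator statements:
t1 = b * v
t2 = t1 - w


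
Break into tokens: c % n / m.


Scan left to right, longest-match per lexeme
Tokens: ID(c), OP(%), ID(n), OP(/), ID(m)


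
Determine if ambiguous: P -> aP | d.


right-linear, alternatives start with distinct terminals 'a' vs 'd': unique leftmost derivation
Unambiguous


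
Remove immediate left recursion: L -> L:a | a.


Left-recursive alternatives: L:a; non-recursive: a
Introduce L': L -> aL', L' -> :aL' | ε


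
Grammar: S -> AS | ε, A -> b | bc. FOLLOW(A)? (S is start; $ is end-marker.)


$ ∈ FOLLOW(S). For each A -> αBβ: add FIRST(β)\{ε} to FOLLOW(B); if β nullable, add FOLLOW(A).
FOLLOW(A) = {$, b}


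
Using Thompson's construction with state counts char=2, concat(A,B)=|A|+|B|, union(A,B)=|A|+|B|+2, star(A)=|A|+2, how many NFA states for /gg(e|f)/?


Syntax tree has 4 char leaf(s), 1 union(s), 0 star(s)
chars contribute 4×2 = 8; each union adds +2; each star adds +2
Total: 8 + 2 + 0 = 10 states


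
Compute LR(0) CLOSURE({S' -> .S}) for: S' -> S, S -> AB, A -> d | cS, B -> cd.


Start: S' -> .S
For each item with dot before a nonterminal B, add B -> .γ for every B-production
Closure: [S' -> .S, S -> .AB, A -> .d, A -> .cS]


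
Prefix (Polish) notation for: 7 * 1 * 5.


left-to-right (same/higher precedence on left): tree is (* (* 7 1) 5)
Prefix: * * 7 1 5


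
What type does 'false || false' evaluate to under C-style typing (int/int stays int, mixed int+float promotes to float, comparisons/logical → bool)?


Operand types: bool || bool
Rule: logical operators take bool operands and yield bool
Result type: bool


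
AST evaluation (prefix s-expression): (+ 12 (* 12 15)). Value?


Evaluate inner: (* 12 15) = 180
Evaluate root: (+ 12 180) = 192
Result: 192


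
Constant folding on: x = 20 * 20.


20 * 20 = 400 at compile time
Optimized: x = 400


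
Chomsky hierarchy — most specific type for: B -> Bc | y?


Left-linear: every RHS is a terminal or one nonterminal followed by a terminal
Classification: Type 3 (Regular)


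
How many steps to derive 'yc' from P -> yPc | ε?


Derivation: P => yPc => yc
Steps: 2


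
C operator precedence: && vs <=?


'<=' is relational (level 7); '&&' is logical AND (level 2)
Higher level binds tighter
'<=' has higher precedence than '&&'


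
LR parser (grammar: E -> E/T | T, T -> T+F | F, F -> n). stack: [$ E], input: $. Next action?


start symbol E on stack, input exhausted
Action: accept


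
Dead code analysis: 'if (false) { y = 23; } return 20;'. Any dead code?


condition is constant false, so the whole block is unreachable
Dead: 'if (false) { y = 23; }'


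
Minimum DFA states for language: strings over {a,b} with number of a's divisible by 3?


Track (count of a) mod 3: states 0..2, accept at 0
Minimal DFA: 3 states


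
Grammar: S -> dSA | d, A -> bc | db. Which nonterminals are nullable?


A nonterminal is nullable iff some alternative derives ε (directly, or every symbol in it is nullable)
Nullable: {}


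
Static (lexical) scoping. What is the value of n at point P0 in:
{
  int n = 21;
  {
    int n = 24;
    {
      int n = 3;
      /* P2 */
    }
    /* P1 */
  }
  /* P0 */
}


n declared in the same block as P0
n = 21


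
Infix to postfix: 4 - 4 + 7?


Left to right (same or higher precedence on left)
Postfix: 4 4 - 7 +


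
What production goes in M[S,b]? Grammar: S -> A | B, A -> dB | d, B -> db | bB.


For [S, b]: 'b' ∈ FIRST(B)
Entry: S -> B


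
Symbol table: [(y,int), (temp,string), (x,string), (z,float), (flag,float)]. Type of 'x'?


Lookup 'x' → type string


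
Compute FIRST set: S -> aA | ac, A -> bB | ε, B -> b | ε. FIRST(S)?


Per alternative of S: FIRST(aA) = {a}; FIRST(ac) = {a}
FIRST(S) = {a}


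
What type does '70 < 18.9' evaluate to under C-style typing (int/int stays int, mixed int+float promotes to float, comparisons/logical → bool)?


Operand types: int < float
Rule: comparison yields bool
Result type: bool


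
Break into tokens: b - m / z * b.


Scan left to right, longest-match per lexeme
Tokens: ID(b), OP(-), ID(m), OP(/), ID(z), OP(*), ID(b)


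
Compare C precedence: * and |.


'*' is multiplicative (level 10); '|' is bitwise OR (level 3)
Higher level binds tighter
'*' has higher precedence than '|'


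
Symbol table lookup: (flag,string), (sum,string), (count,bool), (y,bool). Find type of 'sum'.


Lookup 'sum' → type string


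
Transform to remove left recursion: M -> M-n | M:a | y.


Left-recursive alternatives: M-n, M:a; non-recursive: y
Introduce M': M -> yM', M' -> -nM' | :aM' | ε


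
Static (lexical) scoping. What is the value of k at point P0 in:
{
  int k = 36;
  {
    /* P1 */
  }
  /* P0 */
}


k declared in the same block as P0
k = 36


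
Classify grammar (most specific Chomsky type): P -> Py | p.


Left-linear: every RHS is a terminal or one nonterminal followed by a terminal
Classification: Type 3 (Regular)


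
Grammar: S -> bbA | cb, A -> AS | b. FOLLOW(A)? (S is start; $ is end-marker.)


$ ∈ FOLLOW(S). For each A -> αBβ: add FIRST(β)\{ε} to FOLLOW(B); if β nullable, add FOLLOW(A).
FOLLOW(A) = {$, b, c}


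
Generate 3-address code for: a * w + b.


Break into single-operator statements:
t1 = a * w
t2 = t1 + b


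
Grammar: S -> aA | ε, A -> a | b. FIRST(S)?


Per alternative of S: FIRST(aA) = {a}; FIRST(ε) = {ε}
FIRST(S) = {a, ε}


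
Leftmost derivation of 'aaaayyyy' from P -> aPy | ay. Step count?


Derivation: P => aPy => aaPyy => aaaPyyy => aaaayyyy
Steps: 4


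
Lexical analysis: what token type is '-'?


Pattern: operator symbol
Type: OPERATOR


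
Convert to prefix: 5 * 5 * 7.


left-to-right (same/higher precedence on left): tree is (* (* 5 5) 7)
Prefix: * * 5 5 7


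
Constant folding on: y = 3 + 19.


3 + 19 = 22 at compile time
Optimized: y = 22


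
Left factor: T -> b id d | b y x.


Common prefix: 'b'
Factored: T -> b T', T' -> id d | y x


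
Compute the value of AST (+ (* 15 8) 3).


Evaluate inner: (* 15 8) = 120
Evaluate root: (+ 120 3) = 123
Result: 123


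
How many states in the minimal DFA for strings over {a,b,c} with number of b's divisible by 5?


Track (count of b) mod 5: states 0..4, accept at 0
Minimal DFA: 5 states


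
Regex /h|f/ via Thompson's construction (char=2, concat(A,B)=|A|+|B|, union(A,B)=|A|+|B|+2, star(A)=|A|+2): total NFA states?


Syntax tree has 2 char leaf(s), 1 union(s), 0 star(s)
chars contribute 2×2 = 4; each union adds +2; each star adds +2
Total: 4 + 2 + 0 = 6 states


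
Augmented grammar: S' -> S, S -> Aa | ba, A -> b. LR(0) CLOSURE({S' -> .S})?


Start: S' -> .S
For each item with dot before a nonterminal B, add B -> .γ for every B-production
Closure: [S' -> .S, S -> .Aa, S -> .ba, A -> .b]


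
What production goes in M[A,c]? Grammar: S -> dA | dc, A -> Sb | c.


For [A, c]: 'c' ∈ FIRST(c)
Entry: A -> c


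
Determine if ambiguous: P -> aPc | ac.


balanced a^n…c^n: each string has a unique parse
Unambiguous


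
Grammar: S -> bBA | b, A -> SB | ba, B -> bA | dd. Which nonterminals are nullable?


A nonterminal is nullable iff some alternative derives ε (directly, or every symbol in it is nullable)
Nullable: {}


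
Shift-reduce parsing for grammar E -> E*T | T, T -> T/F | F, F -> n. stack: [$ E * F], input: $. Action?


'F' (not preceded by T/) is the handle for T -> F
Action: reduce (T -> F)


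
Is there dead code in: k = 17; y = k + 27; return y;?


k is read by y's definition; y is returned
No dead code


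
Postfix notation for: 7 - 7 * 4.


* has higher precedence, evaluate 7*4 first
Postfix: 7 7 4 * -


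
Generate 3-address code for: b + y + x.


Break into single-operator statements:
t1 = b + y
t2 = t1 + x


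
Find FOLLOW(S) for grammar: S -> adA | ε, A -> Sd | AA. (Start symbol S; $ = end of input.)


$ ∈ FOLLOW(S). For each A -> αBβ: add FIRST(β)\{ε} to FOLLOW(B); if β nullable, add FOLLOW(A).
FOLLOW(S) = {$, d}


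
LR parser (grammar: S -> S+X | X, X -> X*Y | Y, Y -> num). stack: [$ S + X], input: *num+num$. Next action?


'*' can extend X; shift to build X -> X*Y
Action: shift


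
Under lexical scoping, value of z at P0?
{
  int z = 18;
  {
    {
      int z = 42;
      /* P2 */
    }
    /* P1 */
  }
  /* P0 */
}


z declared in the same block as P0
z = 18


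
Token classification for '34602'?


Pattern: digits only
Type: INTEGER_LITERAL


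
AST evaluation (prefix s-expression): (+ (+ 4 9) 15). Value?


Evaluate inner: (+ 4 9) = 13
Evaluate root: (+ 13 15) = 28
Result: 28


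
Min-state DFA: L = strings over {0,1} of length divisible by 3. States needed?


Track length mod 3: states 0..2, accept at 0
Minimal DFA: 3 states


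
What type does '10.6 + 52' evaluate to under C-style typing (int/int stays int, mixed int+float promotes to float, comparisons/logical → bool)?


Operand types: float + int
Rule: mixed int/float promotes to float; int/int stays int
Result type: float


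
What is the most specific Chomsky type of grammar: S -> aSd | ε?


Single nonterminal LHS, but a^n d^n is not regular
Classification: Type 2 (Context-Free)


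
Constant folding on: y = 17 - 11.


17 - 11 = 6 at compile time
Optimized: y = 6


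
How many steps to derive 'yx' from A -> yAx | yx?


Derivation: A => yx
Steps: 1


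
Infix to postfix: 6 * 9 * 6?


Left to right (same or higher precedence on left)
Postfix: 6 9 * 6 *


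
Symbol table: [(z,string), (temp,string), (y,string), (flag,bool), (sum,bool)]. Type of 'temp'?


Lookup 'temp' → type string


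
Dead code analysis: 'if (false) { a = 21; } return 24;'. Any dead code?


condition is constant false, so the whole block is unreachable
Dead: 'if (false) { a = 21; }'


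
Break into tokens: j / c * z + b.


Scan left to right, longest-match per lexeme
Tokens: ID(j), OP(/), ID(c), OP(*), ID(z), OP(+), ID(b)


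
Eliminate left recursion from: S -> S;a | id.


Left-recursive alternatives: S;a; non-recursive: id
Introduce S': S -> idS', S' -> ;aS' | ε


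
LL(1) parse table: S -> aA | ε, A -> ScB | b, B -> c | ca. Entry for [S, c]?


For [S, c]: ε is nullable and 'c' ∈ FOLLOW(S)
Entry: S -> ε


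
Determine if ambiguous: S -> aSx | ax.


balanced a^n…x^n: each string has a unique parse
Unambiguous


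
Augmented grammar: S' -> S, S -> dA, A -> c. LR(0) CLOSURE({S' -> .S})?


Start: S' -> .S
For each item with dot before a nonterminal B, add B -> .γ for every B-production
Closure: [S' -> .S, S -> .dA]


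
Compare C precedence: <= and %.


'%' is multiplicative (level 10); '<=' is relational (level 7)
Higher level binds tighter
'%' has higher precedence than '<='


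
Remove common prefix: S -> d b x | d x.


Common prefix: 'd'
Factored: S -> d S', S' -> b x | x


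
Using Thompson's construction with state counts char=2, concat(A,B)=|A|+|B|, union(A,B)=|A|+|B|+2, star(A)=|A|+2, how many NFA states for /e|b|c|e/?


Syntax tree has 4 char leaf(s), 3 union(s), 0 star(s)
chars contribute 4×2 = 8; each union adds +2; each star adds +2
Total: 8 + 6 + 0 = 14 states


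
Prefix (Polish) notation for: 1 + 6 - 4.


left-to-right (same/higher precedence on left): tree is (- (+ 1 6) 4)
Prefix: - + 1 6 4


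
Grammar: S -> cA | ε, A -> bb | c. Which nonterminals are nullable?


A nonterminal is nullable iff some alternative derives ε (directly, or every symbol in it is nullable)
Nullable: {S}


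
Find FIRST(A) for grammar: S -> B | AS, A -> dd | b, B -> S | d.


Per alternative of A: FIRST(dd) = {d}; FIRST(b) = {b}
FIRST(A) = {b, d}


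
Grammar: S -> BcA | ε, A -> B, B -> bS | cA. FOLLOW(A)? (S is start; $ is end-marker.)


$ ∈ FOLLOW(S). For each A -> αBβ: add FIRST(β)\{ε} to FOLLOW(B); if β nullable, add FOLLOW(A).
FOLLOW(A) = {$, c}


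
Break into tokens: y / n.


Scan left to right, longest-match per lexeme
Tokens: ID(y), OP(/), ID(n)


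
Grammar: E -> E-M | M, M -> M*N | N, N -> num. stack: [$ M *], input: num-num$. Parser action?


no handle; shift 'num'
Action: shift


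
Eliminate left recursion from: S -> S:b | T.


Left-recursive alternatives: S:b; non-recursive: T
Introduce S': S -> TS', S' -> :bS' | ε


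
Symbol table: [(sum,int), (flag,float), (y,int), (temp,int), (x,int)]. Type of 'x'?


Lookup 'x' → type int


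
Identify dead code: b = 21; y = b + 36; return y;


b is read by y's definition; y is returned
No dead code


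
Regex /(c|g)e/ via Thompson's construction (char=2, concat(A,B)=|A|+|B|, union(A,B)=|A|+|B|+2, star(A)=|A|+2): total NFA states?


Syntax tree has 3 char leaf(s), 1 union(s), 0 star(s)
chars contribute 3×2 = 6; each union adds +2; each star adds +2
Total: 6 + 2 + 0 = 8 states


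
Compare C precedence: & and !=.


'!=' is equality (level 6); '&' is bitwise AND (level 5)
Higher level binds tighter
'!=' has higher precedence than '&'


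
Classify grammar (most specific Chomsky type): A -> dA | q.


Right-linear: every RHS is a terminal or a terminal followed by one nonterminal
Classification: Type 3 (Regular)


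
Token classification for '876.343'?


Pattern: digits with a decimal point
Type: FLOAT_LITERAL


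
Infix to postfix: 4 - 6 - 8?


Left to right (same or higher precedence on left)
Postfix: 4 6 - 8 -


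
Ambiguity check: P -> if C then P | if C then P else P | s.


dangling else: 'if C then if C then s else s' parses two ways
Ambiguous


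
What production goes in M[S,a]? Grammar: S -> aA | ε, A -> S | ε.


For [S, a]: 'a' ∈ FIRST(aA)
Entry: S -> aA


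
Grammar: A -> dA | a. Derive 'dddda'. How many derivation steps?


Derivation: A => dA => ddA => dddA => ddddA => dddda
Steps: 5


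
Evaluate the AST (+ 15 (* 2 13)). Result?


Evaluate inner: (* 2 13) = 26
Evaluate root: (+ 15 26) = 41
Result: 41


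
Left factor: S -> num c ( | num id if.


Common prefix: 'num'
Factored: S -> num S', S' -> c ( | id if


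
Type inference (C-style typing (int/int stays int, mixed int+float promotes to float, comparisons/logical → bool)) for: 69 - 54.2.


Operand types: int - float
Rule: mixed int/float promotes to float; int/int stays int
Result type: float


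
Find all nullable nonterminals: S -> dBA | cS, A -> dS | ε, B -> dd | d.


A nonterminal is nullable iff some alternative derives ε (directly, or every symbol in it is nullable)
Nullable: {A}


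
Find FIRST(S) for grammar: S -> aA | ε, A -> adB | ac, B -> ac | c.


Per alternative of S: FIRST(aA) = {a}; FIRST(ε) = {ε}
FIRST(S) = {a, ε}


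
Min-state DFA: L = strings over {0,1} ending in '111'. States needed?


Track the longest suffix of input matching a prefix of '111': 4 classes (prefixes of length 0..3)
Minimal DFA: 4 states


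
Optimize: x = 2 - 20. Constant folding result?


2 - 20 = -18 at compile time
Optimized: x = -18


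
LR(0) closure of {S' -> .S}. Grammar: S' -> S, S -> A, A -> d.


Start: S' -> .S
For each item with dot before a nonterminal B, add B -> .γ for every B-production
Closure: [S' -> .S, S -> .A, A -> .d]


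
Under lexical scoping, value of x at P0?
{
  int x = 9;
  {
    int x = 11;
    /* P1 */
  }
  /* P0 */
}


x declared in the same block as P0
x = 9


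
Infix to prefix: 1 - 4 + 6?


left-to-right (same/higher precedence on left): tree is (+ (- 1 4) 6)
Prefix: + - 1 4 6


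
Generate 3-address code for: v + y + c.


Break into single-operator statements:
t1 = v + y
t2 = t1 + c


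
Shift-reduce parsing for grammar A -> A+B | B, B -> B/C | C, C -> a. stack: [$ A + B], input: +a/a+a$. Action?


handle 'A+B' on top; lookahead ∈ FOLLOW(A) = {+, $}
Action: reduce (A -> A+B)


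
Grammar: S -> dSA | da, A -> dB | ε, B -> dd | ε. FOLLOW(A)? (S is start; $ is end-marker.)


$ ∈ FOLLOW(S). For each A -> αBβ: add FIRST(β)\{ε} to FOLLOW(B); if β nullable, add FOLLOW(A).
FOLLOW(A) = {$, d}


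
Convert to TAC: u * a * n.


Break into single-operator statements:
t1 = u * a
t2 = t1 * n


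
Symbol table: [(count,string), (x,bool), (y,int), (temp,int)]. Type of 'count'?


Lookup 'count' → type string


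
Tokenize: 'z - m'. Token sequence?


Scan left to right, longest-match per lexeme
Tokens: ID(z), OP(-), ID(m)


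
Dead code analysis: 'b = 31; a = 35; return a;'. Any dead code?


b is assigned but never read
Dead: 'b = 31'


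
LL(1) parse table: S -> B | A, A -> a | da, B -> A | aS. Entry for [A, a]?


For [A, a]: 'a' ∈ FIRST(a)
Entry: A -> a


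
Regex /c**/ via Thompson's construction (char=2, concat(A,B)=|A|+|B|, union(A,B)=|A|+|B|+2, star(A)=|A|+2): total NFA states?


Syntax tree has 1 char leaf(s), 0 union(s), 2 star(s)
chars contribute 1×2 = 2; each union adds +2; each star adds +2
Total: 2 + 0 + 4 = 6 states


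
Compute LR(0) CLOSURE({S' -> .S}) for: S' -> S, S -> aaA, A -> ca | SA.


Start: S' -> .S
For each item with dot before a nonterminal B, add B -> .γ for every B-production
Closure: [S' -> .S, S -> .aaA]


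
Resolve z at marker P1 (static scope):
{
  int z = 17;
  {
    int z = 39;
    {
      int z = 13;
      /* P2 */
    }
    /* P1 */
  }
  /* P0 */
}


z declared in the same block as P1
z = 39


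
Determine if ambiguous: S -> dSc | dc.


balanced d^n…c^n: each string has a unique parse
Unambiguous


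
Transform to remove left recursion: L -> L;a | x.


Left-recursive alternatives: L;a; non-recursive: x
Introduce L': L -> xL', L' -> ;aL' | ε


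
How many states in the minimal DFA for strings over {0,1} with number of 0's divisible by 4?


Track (count of 0) mod 4: states 0..3, accept at 0
Minimal DFA: 4 states


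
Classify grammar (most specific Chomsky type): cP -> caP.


LHS has context (more than one symbol) and |LHS| ≤ |RHS|
Classification: Type 1 (Context-Sensitive)


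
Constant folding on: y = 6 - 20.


6 - 20 = -14 at compile time
Optimized: y = -14


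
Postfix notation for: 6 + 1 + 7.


Left to right (same or higher precedence on left)
Postfix: 6 1 + 7 +


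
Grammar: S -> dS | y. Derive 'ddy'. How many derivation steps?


Derivation: S => dS => ddS => ddy
Steps: 3


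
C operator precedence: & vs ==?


'==' is equality (level 6); '&' is bitwise AND (level 5)
Higher level binds tighter
'==' has higher precedence than '&'


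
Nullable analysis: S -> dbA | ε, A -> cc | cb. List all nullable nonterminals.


A nonterminal is nullable iff some alternative derives ε (directly, or every symbol in it is nullable)
Nullable: {S}


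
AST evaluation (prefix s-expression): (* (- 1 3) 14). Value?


Evaluate inner: (- 1 3) = -2
Evaluate root: (* -2 14) = -28
Result: -28


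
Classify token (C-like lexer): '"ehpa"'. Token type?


Pattern: double-quoted sequence
Type: STRING_LITERAL


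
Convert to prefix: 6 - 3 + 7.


left-to-right (same/higher precedence on left): tree is (+ (- 6 3) 7)
Prefix: + - 6 3 7


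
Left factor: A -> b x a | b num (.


Common prefix: 'b'
Factored: A -> b A', A' -> x a | num (


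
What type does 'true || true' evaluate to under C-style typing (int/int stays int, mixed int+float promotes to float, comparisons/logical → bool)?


Operand types: bool || bool
Rule: logical operators take bool operands and yield bool
Result type: bool


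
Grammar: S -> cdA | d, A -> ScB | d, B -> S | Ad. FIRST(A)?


Per alternative of A: FIRST(ScB) = {c, d}; FIRST(d) = {d}
FIRST(A) = {c, d}


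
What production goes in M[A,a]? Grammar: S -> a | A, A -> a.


For [A, a]: 'a' ∈ FIRST(a)
Entry: A -> a


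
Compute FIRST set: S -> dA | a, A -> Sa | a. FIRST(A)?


Per alternative of A: FIRST(Sa) = {a, d}; FIRST(a) = {a}
FIRST(A) = {a, d}


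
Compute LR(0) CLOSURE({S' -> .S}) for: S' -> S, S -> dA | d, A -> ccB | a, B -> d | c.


Start: S' -> .S
For each item with dot before a nonterminal B, add B -> .γ for every B-production
Closure: [S' -> .S, S -> .dA, S -> .d]


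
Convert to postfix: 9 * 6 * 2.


Left to right (same or higher precedence on left)
Postfix: 9 6 * 2 *


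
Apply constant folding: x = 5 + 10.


5 + 10 = 15 at compile time
Optimized: x = 15


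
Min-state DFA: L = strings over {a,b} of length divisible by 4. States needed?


Track length mod 4: states 0..3, accept at 0
Minimal DFA: 4 states


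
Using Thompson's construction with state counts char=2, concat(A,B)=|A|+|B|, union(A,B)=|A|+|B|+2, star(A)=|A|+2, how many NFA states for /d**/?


Syntax tree has 1 char leaf(s), 0 union(s), 2 star(s)
chars contribute 1×2 = 2; each union adds +2; each star adds +2
Total: 2 + 0 + 4 = 6 states


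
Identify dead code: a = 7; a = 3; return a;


first assignment to a is overwritten before any read
Dead: 'a = 7'


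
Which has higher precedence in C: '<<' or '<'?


'<<' is shift (level 8); '<' is relational (level 7)
Higher level binds tighter
'<<' has higher precedence than '<'


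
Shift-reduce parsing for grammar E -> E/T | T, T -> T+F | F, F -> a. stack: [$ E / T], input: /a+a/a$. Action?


handle 'E/T' on top; lookahead ∈ FOLLOW(E) = {/, $}
Action: reduce (E -> E/T)


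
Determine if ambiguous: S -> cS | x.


right-linear, alternatives start with distinct terminals 'c' vs 'x': unique leftmost derivation
Unambiguous


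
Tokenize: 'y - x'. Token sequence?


Scan left to right, longest-match per lexeme
Tokens: ID(y), OP(-), ID(x)


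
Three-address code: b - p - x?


Break into single-operator statements:
t1 = b - p
t2 = t1 - x


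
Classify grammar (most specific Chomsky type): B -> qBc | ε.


Single nonterminal LHS, but q^n c^n is not regular
Classification: Type 2 (Context-Free)


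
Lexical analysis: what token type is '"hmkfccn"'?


Pattern: double-quoted sequence
Type: STRING_LITERAL


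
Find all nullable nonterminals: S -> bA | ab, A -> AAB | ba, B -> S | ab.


A nonterminal is nullable iff some alternative derives ε (directly, or every symbol in it is nullable)
Nullable: {}


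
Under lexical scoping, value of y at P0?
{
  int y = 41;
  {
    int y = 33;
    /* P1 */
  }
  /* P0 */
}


y declared in the same block as P0
y = 41


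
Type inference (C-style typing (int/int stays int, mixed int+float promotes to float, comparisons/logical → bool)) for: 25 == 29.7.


Operand types: int == float
Rule: comparison yields bool
Result type: bool


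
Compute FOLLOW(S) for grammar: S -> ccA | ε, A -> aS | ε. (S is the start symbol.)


$ ∈ FOLLOW(S). For each A -> αBβ: add FIRST(β)\{ε} to FOLLOW(B); if β nullable, add FOLLOW(A).
FOLLOW(S) = {$}


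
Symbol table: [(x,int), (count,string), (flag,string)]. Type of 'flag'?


Lookup 'flag' → type string


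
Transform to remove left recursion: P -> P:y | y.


Left-recursive alternatives: P:y; non-recursive: y
Introduce P': P -> yP', P' -> :yP' | ε


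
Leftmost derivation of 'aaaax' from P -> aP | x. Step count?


Derivation: P => aP => aaP => aaaP => aaaaP => aaaax
Steps: 5


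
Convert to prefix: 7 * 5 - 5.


left-to-right (same/higher precedence on left): tree is (- (* 7 5) 5)
Prefix: - * 7 5 5


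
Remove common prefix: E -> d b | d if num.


Common prefix: 'd'
Factored: E -> d E', E' -> b | if num


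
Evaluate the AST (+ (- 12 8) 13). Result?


Evaluate inner: (- 12 8) = 4
Evaluate root: (+ 4 13) = 17
Result: 17


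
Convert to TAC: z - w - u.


Break into single-operator statements:
t1 = z - w
t2 = t1 - u


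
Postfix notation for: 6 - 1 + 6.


Left to right (same or higher precedence on left)
Postfix: 6 1 - 6 +


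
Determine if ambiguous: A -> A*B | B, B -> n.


precedence layered via separate nonterminal B: deterministic
Unambiguous


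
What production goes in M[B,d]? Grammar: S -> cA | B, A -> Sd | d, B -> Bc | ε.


For [B, d]: ε is nullable and 'd' ∈ FOLLOW(B)
Entry: B -> ε


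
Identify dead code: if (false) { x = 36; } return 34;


condition is constant false, so the whole block is unreachable
Dead: 'if (false) { x = 36; }'


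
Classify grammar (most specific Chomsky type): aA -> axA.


LHS has context (more than one symbol) and |LHS| ≤ |RHS|
Classification: Type 1 (Context-Sensitive)


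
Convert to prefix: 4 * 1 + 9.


left-to-right (same/higher precedence on left): tree is (+ (* 4 1) 9)
Prefix: + * 4 1 9


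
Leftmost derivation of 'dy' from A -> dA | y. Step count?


Derivation: A => dA => dy
Steps: 2


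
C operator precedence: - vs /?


'/' is multiplicative (level 10); '-' is additive (level 9)
Higher level binds tighter
'/' has higher precedence than '-'


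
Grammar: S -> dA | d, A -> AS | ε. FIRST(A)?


Per alternative of A: FIRST(AS) = {d}; FIRST(ε) = {ε}
FIRST(A) = {d, ε}


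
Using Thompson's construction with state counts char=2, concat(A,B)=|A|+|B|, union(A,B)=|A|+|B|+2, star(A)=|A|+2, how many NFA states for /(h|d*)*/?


Syntax tree has 2 char leaf(s), 1 union(s), 2 star(s)
chars contribute 2×2 = 4; each union adds +2; each star adds +2
Total: 4 + 2 + 4 = 10 states


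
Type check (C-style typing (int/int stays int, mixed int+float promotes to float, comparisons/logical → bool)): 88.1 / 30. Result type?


Operand types: float / int
Rule: mixed int/float promotes to float; int/int stays int
Result type: float


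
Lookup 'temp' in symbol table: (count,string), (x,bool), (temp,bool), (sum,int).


Lookup 'temp' → type bool


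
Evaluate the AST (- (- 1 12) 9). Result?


Evaluate inner: (- 1 12) = -11
Evaluate root: (- -11 9) = -20
Result: -20


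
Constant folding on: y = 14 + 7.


14 + 7 = 21 at compile time
Optimized: y = 21
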